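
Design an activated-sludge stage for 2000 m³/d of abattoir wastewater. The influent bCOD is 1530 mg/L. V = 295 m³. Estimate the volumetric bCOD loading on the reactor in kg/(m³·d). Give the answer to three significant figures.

Volumetric loading L_v = Q·S₀ / V = 2000 × 1530 g/m³ / 295.0 m³ = 10373 g/(m³·d) = 10.37 kg bCOD/(m³·d).

L_v ≈ 10.4 kg bCOD/(m³·d)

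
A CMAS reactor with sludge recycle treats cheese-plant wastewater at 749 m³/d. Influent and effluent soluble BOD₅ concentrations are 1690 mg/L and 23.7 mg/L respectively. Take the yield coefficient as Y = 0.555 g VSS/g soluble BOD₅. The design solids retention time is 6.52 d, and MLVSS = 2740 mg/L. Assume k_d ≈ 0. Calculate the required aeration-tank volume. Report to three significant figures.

Biomass mass balance (decay neglected): V·X = Y·Q·(S₀ − S)·θ_c, so V = 0.555 × 749 × (1690 − 23.7) × 6.52 / 2740 = 1648 m³.

V ≈ 1650 m³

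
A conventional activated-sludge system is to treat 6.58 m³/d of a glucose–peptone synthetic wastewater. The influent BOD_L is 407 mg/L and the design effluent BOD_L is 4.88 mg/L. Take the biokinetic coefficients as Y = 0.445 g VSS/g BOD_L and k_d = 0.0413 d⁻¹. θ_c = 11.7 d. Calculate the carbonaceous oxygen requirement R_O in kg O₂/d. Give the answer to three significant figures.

R_O ≈ 1.52 kg O₂/d

Observed yield with endogenous decay: Y_obs = Y / (1 + k_d·θ_c) = 0.445 / (1 + 0.0413 × 11.7) = 0.445 / 1.483 = 0.3000 g VSS/g BOD_L.
Substrate removed = Q·(S₀ − S) = 6.58 m³/d × (407 − 4.88) g/m³ = 2.65×10^3 g/d = 2.646 kg/d.
Net sludge production P_X = 0.3000 × 2.646 = 0.7939 kg VSS/d.
R_O = Q·(S₀ − S) − 1.42·P_X = 2.646 − 1.42 × 0.7939 = 1.519 kg O₂/d.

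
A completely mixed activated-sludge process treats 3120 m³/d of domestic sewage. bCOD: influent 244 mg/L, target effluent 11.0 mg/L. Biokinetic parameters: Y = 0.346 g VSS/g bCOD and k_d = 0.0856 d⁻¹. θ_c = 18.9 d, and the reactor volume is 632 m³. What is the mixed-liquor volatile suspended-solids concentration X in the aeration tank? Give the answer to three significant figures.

X ≈ 2870 mg/L

From V·X·(1 + k_d·θ_c) = Y·Q·(S₀ − S)·θ_c: X = 0.346 × 3120 × (244 − 11.0) × 18.9 / [632 × (1 + 0.0856 × 18.9)] = 2873 mg/L.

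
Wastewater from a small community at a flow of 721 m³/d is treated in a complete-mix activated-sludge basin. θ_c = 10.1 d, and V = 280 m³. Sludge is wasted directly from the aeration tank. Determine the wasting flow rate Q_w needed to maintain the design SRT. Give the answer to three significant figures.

For wasting at MLVSS concentration, Q_w = V/θ_c = 280.0/10.1 = 27.72 m³/d.

Q_w ≈ 27.7 m³/d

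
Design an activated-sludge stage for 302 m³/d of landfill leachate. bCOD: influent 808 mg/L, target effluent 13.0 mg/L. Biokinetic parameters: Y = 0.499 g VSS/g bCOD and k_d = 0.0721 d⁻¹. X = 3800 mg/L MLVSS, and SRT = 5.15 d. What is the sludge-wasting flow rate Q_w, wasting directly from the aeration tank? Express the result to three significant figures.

Rearranging the biomass balance for a CMAS with decay, V = Y·Q·ΔS·θ_c / [X·(1+k_d θ_c)] = 0.499 × 302 × (808 − 13.0) × 5.15 / [3800 × (1 + 0.0721 × 5.15)] = 6.17×10^5 / 5211 = 118.4 m³.
Wasting from the aeration tank: Q_w = V / θ_c = 118.4 / 5.15 = 22.99 m³/d.

Q_w ≈ 23.0 m³/d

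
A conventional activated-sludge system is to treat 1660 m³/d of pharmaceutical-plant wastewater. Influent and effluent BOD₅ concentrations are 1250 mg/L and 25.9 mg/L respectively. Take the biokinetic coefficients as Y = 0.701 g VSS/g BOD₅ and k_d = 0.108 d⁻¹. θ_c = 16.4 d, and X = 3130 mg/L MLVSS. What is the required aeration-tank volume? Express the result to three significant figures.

V ≈ 2690 m³

From the SRT design equation V = Y Q (S₀−S) θ_c / [X (1 + k_d θ_c)] = 0.701 × 1660 × (1250 − 25.9) × 16.4 / [3130 × (1 + 0.108 × 16.4)] = 2.34×10^7 / 8674 = 2693 m³.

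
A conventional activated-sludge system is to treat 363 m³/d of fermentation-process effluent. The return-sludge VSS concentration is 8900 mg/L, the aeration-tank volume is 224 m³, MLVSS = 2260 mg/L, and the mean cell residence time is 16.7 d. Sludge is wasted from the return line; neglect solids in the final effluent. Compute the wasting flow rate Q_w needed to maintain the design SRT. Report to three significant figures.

Q_w ≈ 3.41 m³/d

θ_c = V·X/(Q_w·X_r) when wasting from the recycle, so Q_w = V·X/(θ_c·X_r) = 224.0 × 2260 / (16.7 × 8900) = 3.406 m³/d.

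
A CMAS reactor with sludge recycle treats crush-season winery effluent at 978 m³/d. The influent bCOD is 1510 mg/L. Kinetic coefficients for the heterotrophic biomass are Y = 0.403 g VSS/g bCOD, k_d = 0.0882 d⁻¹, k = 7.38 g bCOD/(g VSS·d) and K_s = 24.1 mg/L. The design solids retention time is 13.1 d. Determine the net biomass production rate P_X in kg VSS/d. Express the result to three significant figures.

From the Monod/SRT balance for a CMAS, S = K_s·(1+k_d θ_c)/[θ_c·(Y k − k_d) − 1] = 24.1 × (1 + 0.0882 × 13.1) / [13.1 × (0.403 × 7.38 − 0.0882) − 1] = 51.95 / 36.81 = 1.411 mg/L.
The observed yield is Y_obs = Y/(1 + k_d·θ_c) = 0.403 / (1 + 0.0882 × 13.1) = 0.403 / 2.155 = 0.1870 g VSS per g bCOD removed.
Mass of bCOD removed per day: Q(S₀ − S) = 978 × 1509 g/m³ = 1475 kg/d.
P_X = Y_obs · Q(S₀ − S) = 0.1870 × 1475 = 275.9 kg VSS/d.

P_X ≈ 276 kg VSS/d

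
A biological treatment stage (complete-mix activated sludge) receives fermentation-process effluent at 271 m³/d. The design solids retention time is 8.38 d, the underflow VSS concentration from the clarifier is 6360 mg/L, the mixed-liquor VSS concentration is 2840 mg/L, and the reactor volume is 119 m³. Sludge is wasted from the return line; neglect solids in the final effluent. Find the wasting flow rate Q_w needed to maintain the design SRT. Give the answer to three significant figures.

Wasting from the return line (neglecting effluent solids): Q_w = V·X / (θ_c·X_r) = 119.0 × 2840 / (8.38 × 6360) = 6.341 m³/d.

Q_w ≈ 6.34 m³/d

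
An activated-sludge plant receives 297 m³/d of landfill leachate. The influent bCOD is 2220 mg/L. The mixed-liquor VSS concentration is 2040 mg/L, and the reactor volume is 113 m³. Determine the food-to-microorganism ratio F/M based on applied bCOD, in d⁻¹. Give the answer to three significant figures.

Food-to-microorganism ratio F/M = Q S₀ / (V X) = 297 × 2220 / (113.0 × 2040) = 2.860 d⁻¹.

F/M ≈ 2.86 d⁻¹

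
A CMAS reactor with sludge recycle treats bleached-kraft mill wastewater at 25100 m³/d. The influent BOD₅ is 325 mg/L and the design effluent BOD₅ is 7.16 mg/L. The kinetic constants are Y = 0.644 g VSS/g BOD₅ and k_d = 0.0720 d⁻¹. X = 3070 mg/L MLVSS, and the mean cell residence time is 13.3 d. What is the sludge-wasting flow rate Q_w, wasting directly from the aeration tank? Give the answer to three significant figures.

From the SRT design equation V = Y Q (S₀−S) θ_c / [X (1 + k_d θ_c)] = 0.644 × 25100 × (325 − 7.16) × 13.3 / [3070 × (1 + 0.0720 × 13.3)] = 6.83×10^7 / 6010 = 11370 m³.
Wasting from the aeration tank: Q_w = V / θ_c = 11370 / 13.3 = 854.9 m³/d.

Q_w ≈ 855 m³/d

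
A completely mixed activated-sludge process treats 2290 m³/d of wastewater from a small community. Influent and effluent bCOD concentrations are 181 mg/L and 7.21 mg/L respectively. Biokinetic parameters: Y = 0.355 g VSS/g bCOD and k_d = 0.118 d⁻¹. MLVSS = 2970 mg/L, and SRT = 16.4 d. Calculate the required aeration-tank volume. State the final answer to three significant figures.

Steady-state biomass mass balance: V·X·(1 + k_d·θ_c) = Y·Q·(S₀ − S)·θ_c, so V = 0.355 × 2290 × (181 − 7.21) × 16.4 / [2970 × (1 + 0.118 × 16.4)] = 2.32×10^6 / 8718 = 265.8 m³.

V ≈ 266 m³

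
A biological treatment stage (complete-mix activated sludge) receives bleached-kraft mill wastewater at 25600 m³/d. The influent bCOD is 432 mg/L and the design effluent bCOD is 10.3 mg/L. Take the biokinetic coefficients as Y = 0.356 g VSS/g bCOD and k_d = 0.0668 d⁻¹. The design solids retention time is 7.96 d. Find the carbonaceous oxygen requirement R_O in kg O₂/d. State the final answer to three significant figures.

The observed yield is Y_obs = Y/(1 + k_d·θ_c) = 0.356 / (1 + 0.0668 × 7.96) = 0.356 / 1.532 = 0.2324 g VSS per g bCOD removed.
Q·(S₀ − S) = 25600 × (432 − 10.3) × 10⁻³ = 10796 kg/d removed.
Net sludge production P_X = 0.2324 × 10796 = 2509 kg VSS/d.
R_O = Q·ΔS − 1.42 P_X = 10796 − 3563 = 7233 kg O₂/d.

R_O ≈ 7230 kg O₂/d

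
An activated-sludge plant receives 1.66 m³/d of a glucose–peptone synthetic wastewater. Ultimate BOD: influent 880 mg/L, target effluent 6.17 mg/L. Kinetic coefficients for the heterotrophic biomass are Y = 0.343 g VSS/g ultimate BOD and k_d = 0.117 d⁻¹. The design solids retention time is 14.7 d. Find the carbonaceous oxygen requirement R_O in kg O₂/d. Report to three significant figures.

Correct the yield for decay: Y_obs = Y/(1 + k_d θ_c) = 0.343 / (1 + 0.117 × 14.7) = 0.343 / 2.720 = 0.1261.
Q·(S₀ − S) = 1.66 × (880 − 6.17) × 10⁻³ = 1.451 kg/d removed.
Biomass synthesised: P_X = Y_obs × 1.451 = 0.1829 kg VSS/d.
R_O = Q·(S₀ − S) − 1.42·P_X = 1.451 − 1.42 × 0.1829 = 1.191 kg O₂/d.

R_O ≈ 1.19 kg O₂/d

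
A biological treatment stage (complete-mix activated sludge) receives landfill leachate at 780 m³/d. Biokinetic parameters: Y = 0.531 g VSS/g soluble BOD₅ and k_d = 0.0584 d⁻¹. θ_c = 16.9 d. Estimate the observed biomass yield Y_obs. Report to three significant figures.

Observed yield with endogenous decay: Y_obs = Y / (1 + k_d·θ_c) = 0.531 / (1 + 0.0584 × 16.9) = 0.531 / 1.987 = 0.2672 g VSS/g soluble BOD₅.

Y_obs ≈ 0.267 g VSS/g soluble BOD₅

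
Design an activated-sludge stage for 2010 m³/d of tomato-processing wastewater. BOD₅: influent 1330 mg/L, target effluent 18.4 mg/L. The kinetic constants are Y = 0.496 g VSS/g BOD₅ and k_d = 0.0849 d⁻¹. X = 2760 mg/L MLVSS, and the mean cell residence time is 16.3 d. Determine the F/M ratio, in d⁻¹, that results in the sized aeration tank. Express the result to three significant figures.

From the SRT design equation V = Y Q (S₀−S) θ_c / [X (1 + k_d θ_c)] = 0.496 × 2010 × (1330 − 18.4) × 16.3 / [2760 × (1 + 0.0849 × 16.3)] = 2.13×10^7 / 6579 = 3239 m³.
Food-to-microorganism ratio F/M = Q S₀ / (V X) = 2010 × 1330 / (3239 × 2760) = 0.2990 d⁻¹.

F/M ≈ 0.299 d⁻¹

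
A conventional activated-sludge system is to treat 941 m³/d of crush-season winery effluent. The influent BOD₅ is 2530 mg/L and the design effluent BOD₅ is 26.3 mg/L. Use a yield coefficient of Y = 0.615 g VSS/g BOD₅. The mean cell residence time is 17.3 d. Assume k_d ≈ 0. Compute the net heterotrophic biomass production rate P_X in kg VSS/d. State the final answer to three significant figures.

P_X ≈ 1450 kg VSS/d

With endogenous decay neglected, the observed yield equals the true yield: Y_obs = Y = 0.615 g VSS/g BOD₅.
Substrate removed = Q·(S₀ − S) = 941 m³/d × (2530 − 26.3) g/m³ = 2.36×10^6 g/d = 2356 kg/d.
So the net sludge growth is P_X = 0.6150 × 2356 = 1449 kg VSS/d.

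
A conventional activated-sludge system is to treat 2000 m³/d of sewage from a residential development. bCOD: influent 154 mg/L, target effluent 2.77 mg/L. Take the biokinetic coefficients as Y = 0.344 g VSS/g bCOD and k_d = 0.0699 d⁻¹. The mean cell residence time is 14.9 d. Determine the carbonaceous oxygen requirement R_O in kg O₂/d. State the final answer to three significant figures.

R_O ≈ 230 kg O₂/d

The observed yield is Y_obs = Y/(1 + k_d·θ_c) = 0.344 / (1 + 0.0699 × 14.9) = 0.344 / 2.042 = 0.1685 g VSS per g bCOD removed.
Substrate removed = Q·(S₀ − S) = 2000 m³/d × (154 − 2.77) g/m³ = 3.02×10^5 g/d = 302.5 kg/d.
P_X = Y_obs·Q·(S₀ − S) = 0.1685 × 302.5 = 50.97 kg VSS/d.
R_O = Q·(S₀ − S) − 1.42·P_X = 302.5 − 1.42 × 50.97 = 230.1 kg O₂/d.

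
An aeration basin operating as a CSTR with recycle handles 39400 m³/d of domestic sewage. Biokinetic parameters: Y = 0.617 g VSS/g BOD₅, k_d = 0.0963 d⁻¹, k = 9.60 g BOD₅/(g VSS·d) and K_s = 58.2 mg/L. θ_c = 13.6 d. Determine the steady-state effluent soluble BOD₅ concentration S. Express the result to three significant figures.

From the Monod/SRT balance for a CMAS, S = K_s·(1+k_d θ_c)/[θ_c·(Y k − k_d) − 1] = 58.2 × (1 + 0.0963 × 13.6) / [13.6 × (0.617 × 9.60 − 0.0963) − 1] = 134.4 / 78.25 = 1.718 mg/L.

S ≈ 1.72 mg/L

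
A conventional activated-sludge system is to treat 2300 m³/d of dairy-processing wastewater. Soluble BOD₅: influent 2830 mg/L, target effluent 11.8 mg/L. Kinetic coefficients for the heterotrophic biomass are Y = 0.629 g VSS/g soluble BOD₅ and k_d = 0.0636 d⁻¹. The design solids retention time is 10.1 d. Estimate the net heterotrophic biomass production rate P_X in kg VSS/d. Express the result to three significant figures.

P_X ≈ 2480 kg VSS/d

Correct the yield for decay: Y_obs = Y/(1 + k_d θ_c) = 0.629 / (1 + 0.0636 × 10.1) = 0.629 / 1.642 = 0.3830.
Q·(S₀ − S) = 2300 × (2830 − 11.8) × 10⁻³ = 6482 kg/d removed.
So the net sludge growth is P_X = 0.3830 × 6482 = 2482 kg VSS/d.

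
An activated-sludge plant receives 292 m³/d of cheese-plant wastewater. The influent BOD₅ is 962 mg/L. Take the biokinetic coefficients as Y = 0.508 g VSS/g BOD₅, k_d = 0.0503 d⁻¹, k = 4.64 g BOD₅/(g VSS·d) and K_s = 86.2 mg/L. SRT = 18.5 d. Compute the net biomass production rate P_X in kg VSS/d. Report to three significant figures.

For a completely mixed reactor with recycle the Lawrence–McCarty relation gives S = K_s·(1 + k_d·θ_c) / [θ_c·(Y·k − k_d) − 1] = 86.2 × (1 + 0.0503 × 18.5) / [18.5 × (0.508 × 4.64 − 0.0503) − 1] = 166.4 / 41.68 = 3.993 mg/L.
Y_obs = Y / (1 + k_d θ_c) = 0.508 / (1 + 0.0503 × 18.5) = 0.508 / 1.931 = 0.2631.
Mass of BOD₅ removed per day: Q(S₀ − S) = 292 × 958.0 g/m³ = 279.7 kg/d.
Biomass produced: P_X = Y_obs·Q·ΔS = 0.2631 × 279.7 ≈ 73.61 kg VSS/d.

P_X ≈ 73.6 kg VSS/d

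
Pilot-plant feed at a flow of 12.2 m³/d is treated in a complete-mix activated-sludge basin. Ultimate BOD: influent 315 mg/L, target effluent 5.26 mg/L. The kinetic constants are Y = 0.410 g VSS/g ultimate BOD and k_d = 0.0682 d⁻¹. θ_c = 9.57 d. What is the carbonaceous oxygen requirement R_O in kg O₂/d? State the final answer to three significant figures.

Observed yield with endogenous decay: Y_obs = Y / (1 + k_d·θ_c) = 0.410 / (1 + 0.0682 × 9.57) = 0.410 / 1.653 = 0.2481 g VSS/g ultimate BOD.
Substrate removed = Q·(S₀ − S) = 12.2 m³/d × (315 − 5.26) g/m³ = 3.78×10^3 g/d = 3.779 kg/d.
Biomass synthesised: P_X = Y_obs × 3.779 = 0.9375 kg VSS/d.
Carbonaceous O₂ demand = substrate oxidised − cell-mass equivalent = 3.779 − 1.42 × 0.9375 = 2.448 kg O₂/d.

R_O ≈ 2.45 kg O₂/d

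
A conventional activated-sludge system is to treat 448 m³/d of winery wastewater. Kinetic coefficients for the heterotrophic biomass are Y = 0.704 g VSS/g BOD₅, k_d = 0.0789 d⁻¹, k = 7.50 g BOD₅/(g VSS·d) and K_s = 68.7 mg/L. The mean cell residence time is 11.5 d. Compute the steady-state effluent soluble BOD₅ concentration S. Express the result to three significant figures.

S ≈ 2.23 mg/L

For a completely mixed reactor with recycle the Lawrence–McCarty relation gives S = K_s·(1 + k_d·θ_c) / [θ_c·(Y·k − k_d) − 1] = 68.7 × (1 + 0.0789 × 11.5) / [11.5 × (0.704 × 7.50 − 0.0789) − 1] = 131.0 / 58.81 = 2.228 mg/L.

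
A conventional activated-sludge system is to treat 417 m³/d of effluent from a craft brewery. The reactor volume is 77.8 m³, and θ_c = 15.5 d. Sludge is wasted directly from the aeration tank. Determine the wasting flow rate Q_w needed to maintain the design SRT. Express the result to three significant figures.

Q_w ≈ 5.02 m³/d

Wasting from the aeration tank: Q_w = V / θ_c = 77.80 / 15.5 = 5.019 m³/d.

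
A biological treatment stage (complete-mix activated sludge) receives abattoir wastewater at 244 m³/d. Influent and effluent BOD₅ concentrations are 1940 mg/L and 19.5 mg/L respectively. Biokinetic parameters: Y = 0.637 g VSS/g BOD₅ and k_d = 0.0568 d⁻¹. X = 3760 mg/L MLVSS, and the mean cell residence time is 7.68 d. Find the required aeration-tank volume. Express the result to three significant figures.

V ≈ 425 m³

Rearranging the biomass balance for a CMAS with decay, V = Y·Q·ΔS·θ_c / [X·(1+k_d θ_c)] = 0.637 × 244 × (1940 − 19.5) × 7.68 / [3760 × (1 + 0.0568 × 7.68)] = 2.29×10^6 / 5400 = 424.5 m³.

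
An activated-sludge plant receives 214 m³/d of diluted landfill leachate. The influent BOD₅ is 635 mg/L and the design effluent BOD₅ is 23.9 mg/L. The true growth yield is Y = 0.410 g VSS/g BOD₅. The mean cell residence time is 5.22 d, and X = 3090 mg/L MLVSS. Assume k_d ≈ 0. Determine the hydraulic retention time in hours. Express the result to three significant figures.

With k_d = 0 the design equation reduces to V = Y Q (S₀−S) θ_c / X = 0.410 × 214 × (635 − 23.9) × 5.22 / 3090 = 90.58 m³.
HRT = V/Q = 90.58 m³ / 214 m³·d⁻¹ = 0.4233 d × 24 = 10.16 h.

τ ≈ 10.2 h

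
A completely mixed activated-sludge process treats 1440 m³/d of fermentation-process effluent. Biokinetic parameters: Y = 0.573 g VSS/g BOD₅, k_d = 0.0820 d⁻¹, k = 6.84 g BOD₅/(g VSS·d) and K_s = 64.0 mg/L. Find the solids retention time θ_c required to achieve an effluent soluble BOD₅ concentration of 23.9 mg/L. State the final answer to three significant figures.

θ_c ≈ 1.02 d

From 1/θ_c = Y·k·S/(K_s + S) − k_d: Y·k·S/(K_s+S) = 0.573 × 6.84 × 23.9 / (64.0 + 23.9) = 1.066 d⁻¹.
θ_c = 1/(μ − k_d) = 1/(1.066 − 0.0820) = 1/0.9837 = 1.017 d.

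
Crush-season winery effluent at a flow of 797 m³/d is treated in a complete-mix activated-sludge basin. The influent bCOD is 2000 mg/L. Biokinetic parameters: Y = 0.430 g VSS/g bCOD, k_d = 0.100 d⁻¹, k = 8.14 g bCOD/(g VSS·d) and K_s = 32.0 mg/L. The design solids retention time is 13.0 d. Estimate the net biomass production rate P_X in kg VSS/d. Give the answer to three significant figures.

P_X ≈ 298 kg VSS/d

Effluent substrate depends only on kinetics and SRT: S = K_s(1 + k_d θ_c) / [θ_c(Yk − k_d) − 1] = 32.0 × (1 + 0.100 × 13.0) / [13.0 × (0.430 × 8.14 − 0.100) − 1] = 73.60 / 43.20 = 1.704 mg/L.
Correct the yield for decay: Y_obs = Y/(1 + k_d θ_c) = 0.430 / (1 + 0.100 × 13.0) = 0.430 / 2.300 = 0.1870.
ΔS = 2000 − 1.70 = 1998 mg/L, so the substrate removal rate is 797 × 1998/1000 = 1593 kg bCOD/d.
So the net sludge growth is P_X = 0.1870 × 1593 = 297.8 kg VSS/d.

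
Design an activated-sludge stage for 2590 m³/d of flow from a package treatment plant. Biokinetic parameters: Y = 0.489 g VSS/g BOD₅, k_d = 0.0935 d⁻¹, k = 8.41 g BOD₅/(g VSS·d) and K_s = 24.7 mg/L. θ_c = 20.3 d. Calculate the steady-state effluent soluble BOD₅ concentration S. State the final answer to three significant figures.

S ≈ 0.888 mg/L

From the Monod/SRT balance for a CMAS, S = K_s·(1+k_d θ_c)/[θ_c·(Y k − k_d) − 1] = 24.7 × (1 + 0.0935 × 20.3) / [20.3 × (0.489 × 8.41 − 0.0935) − 1] = 71.58 / 80.59 = 0.8883 mg/L.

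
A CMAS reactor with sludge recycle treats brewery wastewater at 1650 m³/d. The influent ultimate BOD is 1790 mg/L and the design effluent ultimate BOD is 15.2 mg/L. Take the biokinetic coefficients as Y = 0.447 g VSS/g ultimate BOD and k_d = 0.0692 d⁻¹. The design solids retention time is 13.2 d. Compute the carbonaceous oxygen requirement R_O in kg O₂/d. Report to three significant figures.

Observed yield with endogenous decay: Y_obs = Y / (1 + k_d·θ_c) = 0.447 / (1 + 0.0692 × 13.2) = 0.447 / 1.913 = 0.2336 g VSS/g ultimate BOD.
Substrate removed = Q·(S₀ − S) = 1650 m³/d × (1790 − 15.2) g/m³ = 2.93×10^6 g/d = 2928 kg/d.
P_X = Y_obs·Q·(S₀ − S) = 0.2336 × 2928 = 684.1 kg VSS/d.
R_O = Q·ΔS − 1.42 P_X = 2928 − 971.4 = 1957 kg O₂/d.

R_O ≈ 1960 kg O₂/d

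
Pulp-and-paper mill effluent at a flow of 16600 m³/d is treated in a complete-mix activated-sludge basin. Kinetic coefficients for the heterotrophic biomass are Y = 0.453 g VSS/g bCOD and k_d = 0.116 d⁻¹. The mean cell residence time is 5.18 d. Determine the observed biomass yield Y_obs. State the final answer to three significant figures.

Y_obs ≈ 0.283 g VSS/g bCOD

Correct the yield for decay: Y_obs = Y/(1 + k_d θ_c) = 0.453 / (1 + 0.116 × 5.18) = 0.453 / 1.601 = 0.2830.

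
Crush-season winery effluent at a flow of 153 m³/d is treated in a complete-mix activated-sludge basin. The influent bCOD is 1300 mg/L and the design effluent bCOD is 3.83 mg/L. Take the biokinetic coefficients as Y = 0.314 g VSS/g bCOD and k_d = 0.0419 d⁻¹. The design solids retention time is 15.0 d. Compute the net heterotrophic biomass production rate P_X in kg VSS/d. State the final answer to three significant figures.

Observed yield with endogenous decay: Y_obs = Y / (1 + k_d·θ_c) = 0.314 / (1 + 0.0419 × 15.0) = 0.314 / 1.628 = 0.1928 g VSS/g bCOD.
Substrate removed = Q·(S₀ − S) = 153 m³/d × (1300 − 3.83) g/m³ = 1.98×10^5 g/d = 198.3 kg/d.
P_X = Y_obs · Q(S₀ − S) = 0.1928 × 198.3 = 38.24 kg VSS/d.

P_X ≈ 38.2 kg VSS/d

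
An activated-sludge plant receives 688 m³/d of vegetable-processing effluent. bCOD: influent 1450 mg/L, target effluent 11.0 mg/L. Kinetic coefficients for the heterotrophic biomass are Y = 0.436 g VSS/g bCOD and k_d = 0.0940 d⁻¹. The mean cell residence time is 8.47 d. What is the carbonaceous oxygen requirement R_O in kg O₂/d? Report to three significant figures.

Y_obs = Y / (1 + k_d θ_c) = 0.436 / (1 + 0.0940 × 8.47) = 0.436 / 1.796 = 0.2427.
Substrate removed = Q·(S₀ − S) = 688 m³/d × (1450 − 11.0) g/m³ = 9.9×10^5 g/d = 990.0 kg/d.
Net sludge production P_X = 0.2427 × 990.0 = 240.3 kg VSS/d.
R_O = Q·ΔS − 1.42 P_X = 990.0 − 341.3 = 648.8 kg O₂/d.

R_O ≈ 649 kg O₂/d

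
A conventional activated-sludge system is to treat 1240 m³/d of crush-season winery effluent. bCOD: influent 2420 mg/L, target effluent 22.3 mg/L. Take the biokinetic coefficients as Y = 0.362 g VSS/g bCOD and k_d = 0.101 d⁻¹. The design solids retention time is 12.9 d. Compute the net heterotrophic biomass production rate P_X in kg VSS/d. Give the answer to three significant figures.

Observed yield with endogenous decay: Y_obs = Y / (1 + k_d·θ_c) = 0.362 / (1 + 0.101 × 12.9) = 0.362 / 2.303 = 0.1572 g VSS/g bCOD.
ΔS = 2420 − 22.3 = 2398 mg/L, so the substrate removal rate is 1240 × 2398/1000 = 2973 kg bCOD/d.
Net biomass production P_X = Y_obs × Q·(S₀ − S) = 0.1572 × 2973 = 467.4 kg VSS/d.

P_X ≈ 467 kg VSS/d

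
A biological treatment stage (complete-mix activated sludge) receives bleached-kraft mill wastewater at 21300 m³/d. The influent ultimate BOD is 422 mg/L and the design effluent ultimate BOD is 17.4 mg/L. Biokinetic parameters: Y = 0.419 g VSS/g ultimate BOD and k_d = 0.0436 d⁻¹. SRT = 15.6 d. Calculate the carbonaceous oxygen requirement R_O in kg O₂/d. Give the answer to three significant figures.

The observed yield is Y_obs = Y/(1 + k_d·θ_c) = 0.419 / (1 + 0.0436 × 15.6) = 0.419 / 1.680 = 0.2494 g VSS per g ultimate BOD removed.
Q·(S₀ − S) = 21300 × (422 − 17.4) × 10⁻³ = 8618 kg/d removed.
Net sludge production P_X = 0.2494 × 8618 = 2149 kg VSS/d.
R_O = Q·(S₀ − S) − 1.42·P_X = 8618 − 1.42 × 2149 = 5566 kg O₂/d.

R_O ≈ 5570 kg O₂/d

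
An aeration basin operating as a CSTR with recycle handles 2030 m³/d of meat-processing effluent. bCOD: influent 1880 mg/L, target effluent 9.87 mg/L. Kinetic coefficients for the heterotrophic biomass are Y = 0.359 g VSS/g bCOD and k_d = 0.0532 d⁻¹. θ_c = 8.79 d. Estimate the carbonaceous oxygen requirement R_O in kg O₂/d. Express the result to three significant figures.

R_O ≈ 2480 kg O₂/d

Correct the yield for decay: Y_obs = Y/(1 + k_d θ_c) = 0.359 / (1 + 0.0532 × 8.79) = 0.359 / 1.468 = 0.2446.
Q·(S₀ − S) = 2030 × (1880 − 9.87) × 10⁻³ = 3796 kg/d removed.
P_X = Y_obs·Q·(S₀ − S) = 0.2446 × 3796 = 928.6 kg VSS/d.
R_O = Q·ΔS − 1.42 P_X = 3796 − 1319 = 2478 kg O₂/d.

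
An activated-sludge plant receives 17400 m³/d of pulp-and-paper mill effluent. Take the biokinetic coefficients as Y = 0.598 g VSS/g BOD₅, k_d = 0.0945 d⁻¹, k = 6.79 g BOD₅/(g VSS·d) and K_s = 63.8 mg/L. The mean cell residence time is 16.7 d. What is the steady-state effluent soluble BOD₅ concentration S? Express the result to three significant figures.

S ≈ 2.52 mg/L

Effluent substrate depends only on kinetics and SRT: S = K_s(1 + k_d θ_c) / [θ_c(Yk − k_d) − 1] = 63.8 × (1 + 0.0945 × 16.7) / [16.7 × (0.598 × 6.79 − 0.0945) − 1] = 164.5 / 65.23 = 2.522 mg/L.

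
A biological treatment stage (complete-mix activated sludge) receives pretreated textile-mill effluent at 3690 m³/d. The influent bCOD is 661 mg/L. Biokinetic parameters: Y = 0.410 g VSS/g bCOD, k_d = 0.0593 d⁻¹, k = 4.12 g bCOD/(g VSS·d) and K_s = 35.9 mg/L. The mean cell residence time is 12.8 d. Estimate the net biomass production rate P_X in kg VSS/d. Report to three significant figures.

P_X ≈ 566 kg VSS/d

For a completely mixed reactor with recycle the Lawrence–McCarty relation gives S = K_s·(1 + k_d·θ_c) / [θ_c·(Y·k − k_d) − 1] = 35.9 × (1 + 0.0593 × 12.8) / [12.8 × (0.410 × 4.12 − 0.0593) − 1] = 63.15 / 19.86 = 3.179 mg/L.
Correct the yield for decay: Y_obs = Y/(1 + k_d θ_c) = 0.410 / (1 + 0.0593 × 12.8) = 0.410 / 1.759 = 0.2331.
Mass of bCOD removed per day: Q(S₀ − S) = 3690 × 657.8 g/m³ = 2427 kg/d.
Net biomass production P_X = Y_obs × Q·(S₀ − S) = 0.2331 × 2427 = 565.8 kg VSS/d.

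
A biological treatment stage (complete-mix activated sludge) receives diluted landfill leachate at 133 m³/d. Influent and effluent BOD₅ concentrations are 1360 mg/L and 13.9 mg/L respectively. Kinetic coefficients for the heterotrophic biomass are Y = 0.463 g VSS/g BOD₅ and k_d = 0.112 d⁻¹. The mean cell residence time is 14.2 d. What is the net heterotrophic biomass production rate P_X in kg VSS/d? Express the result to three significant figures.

Y_obs = Y / (1 + k_d θ_c) = 0.463 / (1 + 0.112 × 14.2) = 0.463 / 2.590 = 0.1787.
Mass of BOD₅ removed per day: Q(S₀ − S) = 133 × 1346 g/m³ = 179.0 kg/d.
Net biomass production P_X = Y_obs × Q·(S₀ − S) = 0.1787 × 179.0 = 32.00 kg VSS/d.

P_X ≈ 32.0 kg VSS/d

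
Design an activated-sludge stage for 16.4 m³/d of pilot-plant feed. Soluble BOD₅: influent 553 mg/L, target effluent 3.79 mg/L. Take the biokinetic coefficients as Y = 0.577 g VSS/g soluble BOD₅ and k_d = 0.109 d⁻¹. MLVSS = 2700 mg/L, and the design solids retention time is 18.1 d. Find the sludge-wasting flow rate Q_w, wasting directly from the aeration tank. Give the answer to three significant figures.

Steady-state biomass mass balance: V·X·(1 + k_d·θ_c) = Y·Q·(S₀ − S)·θ_c, so V = 0.577 × 16.4 × (553 − 3.79) × 18.1 / [2700 × (1 + 0.109 × 18.1)] = 9.41×10^4 / 8027 = 11.72 m³.
For wasting at MLVSS concentration, Q_w = V/θ_c = 11.72/18.1 = 0.6475 m³/d.

Q_w ≈ 0.647 m³/d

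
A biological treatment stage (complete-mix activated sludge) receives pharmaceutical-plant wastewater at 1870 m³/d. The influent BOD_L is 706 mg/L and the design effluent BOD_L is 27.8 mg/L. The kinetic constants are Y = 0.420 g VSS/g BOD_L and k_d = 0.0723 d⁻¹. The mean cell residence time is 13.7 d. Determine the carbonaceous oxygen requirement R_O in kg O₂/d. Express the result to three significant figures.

Y_obs = Y / (1 + k_d θ_c) = 0.420 / (1 + 0.0723 × 13.7) = 0.420 / 1.991 = 0.2110.
Q·(S₀ − S) = 1870 × (706 − 27.8) × 10⁻³ = 1268 kg/d removed.
P_X = Y_obs·Q·(S₀ − S) = 0.2110 × 1268 = 267.6 kg VSS/d.
R_O = Q·ΔS − 1.42 P_X = 1268 − 380.0 = 888.2 kg O₂/d.

R_O ≈ 888 kg O₂/d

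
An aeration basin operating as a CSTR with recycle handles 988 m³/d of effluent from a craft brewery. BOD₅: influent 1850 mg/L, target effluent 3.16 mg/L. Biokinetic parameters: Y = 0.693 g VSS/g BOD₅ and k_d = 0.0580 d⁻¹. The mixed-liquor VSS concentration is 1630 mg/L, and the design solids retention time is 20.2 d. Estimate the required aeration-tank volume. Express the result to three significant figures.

Steady-state biomass mass balance: V·X·(1 + k_d·θ_c) = Y·Q·(S₀ − S)·θ_c, so V = 0.693 × 988 × (1850 − 3.16) × 20.2 / [1630 × (1 + 0.0580 × 20.2)] = 2.55×10^7 / 3540 = 7216 m³.

V ≈ 7220 m³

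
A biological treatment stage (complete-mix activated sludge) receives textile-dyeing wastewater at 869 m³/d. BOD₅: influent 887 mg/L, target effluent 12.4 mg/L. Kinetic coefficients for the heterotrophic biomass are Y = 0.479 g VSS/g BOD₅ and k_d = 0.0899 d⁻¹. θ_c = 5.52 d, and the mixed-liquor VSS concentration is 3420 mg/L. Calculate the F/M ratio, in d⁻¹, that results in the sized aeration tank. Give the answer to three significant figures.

Rearranging the biomass balance for a CMAS with decay, V = Y·Q·ΔS·θ_c / [X·(1+k_d θ_c)] = 0.479 × 869 × (887 − 12.4) × 5.52 / [3420 × (1 + 0.0899 × 5.52)] = 2.01×10^6 / 5117 = 392.7 m³.
F/M = applied load / biomass = Q·S₀/(V·X) = 869 × 887 / (392.7 × 3420) = 0.5739 d⁻¹.

F/M ≈ 0.574 d⁻¹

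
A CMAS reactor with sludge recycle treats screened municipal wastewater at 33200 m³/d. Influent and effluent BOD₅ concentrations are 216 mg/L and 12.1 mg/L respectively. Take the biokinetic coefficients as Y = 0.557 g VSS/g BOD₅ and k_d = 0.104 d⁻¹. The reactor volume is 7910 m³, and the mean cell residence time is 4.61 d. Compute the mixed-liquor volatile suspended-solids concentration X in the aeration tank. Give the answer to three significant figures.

Solving the biomass balance for X: X = Y Q (S₀−S) θ_c / [V (1+k_d θ_c)] = 0.557 × 33200 × (216 − 12.1) × 4.61 / [7910 × (1 + 0.104 × 4.61)] = 1485 mg/L.

X ≈ 1490 mg/L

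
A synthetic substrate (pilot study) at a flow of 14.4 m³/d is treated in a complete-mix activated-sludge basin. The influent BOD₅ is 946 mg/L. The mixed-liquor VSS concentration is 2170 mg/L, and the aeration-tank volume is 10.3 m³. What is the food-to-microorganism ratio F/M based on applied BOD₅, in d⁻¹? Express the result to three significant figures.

F/M ≈ 0.609 d⁻¹

Food-to-microorganism ratio F/M = Q S₀ / (V X) = 14.4 × 946 / (10.30 × 2170) = 0.6095 d⁻¹.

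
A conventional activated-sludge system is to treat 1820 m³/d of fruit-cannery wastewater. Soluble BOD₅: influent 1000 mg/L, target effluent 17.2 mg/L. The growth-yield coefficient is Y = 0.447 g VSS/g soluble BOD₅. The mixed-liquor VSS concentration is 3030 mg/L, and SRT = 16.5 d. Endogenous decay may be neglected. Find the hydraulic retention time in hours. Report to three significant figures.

τ ≈ 57.4 h

Biomass mass balance (decay neglected): V·X = Y·Q·(S₀ − S)·θ_c, so V = 0.447 × 1820 × (1000 − 17.2) × 16.5 / 3030 = 4354 m³.
Hydraulic retention time τ = V/Q = 4354 / 1820 = 2.392 d = 57.41 h.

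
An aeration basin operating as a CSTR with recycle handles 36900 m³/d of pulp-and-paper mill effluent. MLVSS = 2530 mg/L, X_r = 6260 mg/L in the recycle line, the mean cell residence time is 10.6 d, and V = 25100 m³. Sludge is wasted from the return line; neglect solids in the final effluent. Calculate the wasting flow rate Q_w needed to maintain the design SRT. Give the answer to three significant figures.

Wasting from the return line (neglecting effluent solids): Q_w = V·X / (θ_c·X_r) = 25100 × 2530 / (10.6 × 6260) = 957.0 m³/d.

Q_w ≈ 957 m³/d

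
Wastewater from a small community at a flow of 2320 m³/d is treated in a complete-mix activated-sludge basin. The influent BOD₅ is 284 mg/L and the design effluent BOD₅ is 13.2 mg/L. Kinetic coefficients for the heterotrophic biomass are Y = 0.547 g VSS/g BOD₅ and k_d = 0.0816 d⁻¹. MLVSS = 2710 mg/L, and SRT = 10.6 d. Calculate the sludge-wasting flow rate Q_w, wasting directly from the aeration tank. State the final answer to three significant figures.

Steady-state biomass mass balance: V·X·(1 + k_d·θ_c) = Y·Q·(S₀ − S)·θ_c, so V = 0.547 × 2320 × (284 − 13.2) × 10.6 / [2710 × (1 + 0.0816 × 10.6)] = 3.64×10^6 / 5054 = 720.8 m³.
For wasting at MLVSS concentration, Q_w = V/θ_c = 720.8/10.6 = 68.00 m³/d.

Q_w ≈ 68.0 m³/d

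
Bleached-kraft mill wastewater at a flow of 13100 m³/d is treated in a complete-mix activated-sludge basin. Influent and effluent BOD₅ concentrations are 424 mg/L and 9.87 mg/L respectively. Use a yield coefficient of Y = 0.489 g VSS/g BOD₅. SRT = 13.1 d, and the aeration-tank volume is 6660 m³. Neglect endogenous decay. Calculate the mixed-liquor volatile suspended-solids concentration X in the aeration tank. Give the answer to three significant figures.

X ≈ 5220 mg/L

X = Y·Q·ΔS·θ_c / V = 0.489 × 13100 × (424 − 9.87) × 13.1 / 6660 = 5218 mg/L.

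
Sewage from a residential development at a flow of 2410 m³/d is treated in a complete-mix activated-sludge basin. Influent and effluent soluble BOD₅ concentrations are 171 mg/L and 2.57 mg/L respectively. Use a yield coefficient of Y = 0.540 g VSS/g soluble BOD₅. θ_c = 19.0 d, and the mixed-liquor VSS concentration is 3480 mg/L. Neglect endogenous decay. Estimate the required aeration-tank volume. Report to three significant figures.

V ≈ 1200 m³

V·X = Y·Q·ΔS·θ_c gives V = 0.540 × 2410 × (171 − 2.57) × 19.0 / 3480 = 1197 m³.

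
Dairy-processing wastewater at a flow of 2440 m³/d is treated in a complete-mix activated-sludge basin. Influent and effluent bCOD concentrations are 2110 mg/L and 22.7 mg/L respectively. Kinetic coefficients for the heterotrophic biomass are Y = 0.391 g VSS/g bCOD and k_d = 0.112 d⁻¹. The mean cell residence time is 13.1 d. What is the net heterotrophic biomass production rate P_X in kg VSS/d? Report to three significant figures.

The observed yield is Y_obs = Y/(1 + k_d·θ_c) = 0.391 / (1 + 0.112 × 13.1) = 0.391 / 2.467 = 0.1585 g VSS per g bCOD removed.
Substrate removed = Q·(S₀ − S) = 2440 m³/d × (2110 − 22.7) g/m³ = 5.09×10^6 g/d = 5093 kg/d.
So the net sludge growth is P_X = 0.1585 × 5093 = 807.1 kg VSS/d.

P_X ≈ 807 kg VSS/d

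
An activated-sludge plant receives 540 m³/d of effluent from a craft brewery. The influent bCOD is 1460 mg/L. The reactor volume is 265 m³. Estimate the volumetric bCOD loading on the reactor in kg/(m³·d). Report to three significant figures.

L_v ≈ 2.98 kg bCOD/(m³·d)

Volumetric loading L_v = Q·S₀ / V = 540 × 1460 g/m³ / 265.0 m³ = 2975 g/(m³·d) = 2.975 kg bCOD/(m³·d).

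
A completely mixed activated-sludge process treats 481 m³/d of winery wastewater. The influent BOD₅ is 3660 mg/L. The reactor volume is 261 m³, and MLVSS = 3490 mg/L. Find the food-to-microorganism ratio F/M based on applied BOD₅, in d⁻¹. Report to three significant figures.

Food-to-microorganism ratio F/M = Q S₀ / (V X) = 481 × 3660 / (261.0 × 3490) = 1.933 d⁻¹.

F/M ≈ 1.93 d⁻¹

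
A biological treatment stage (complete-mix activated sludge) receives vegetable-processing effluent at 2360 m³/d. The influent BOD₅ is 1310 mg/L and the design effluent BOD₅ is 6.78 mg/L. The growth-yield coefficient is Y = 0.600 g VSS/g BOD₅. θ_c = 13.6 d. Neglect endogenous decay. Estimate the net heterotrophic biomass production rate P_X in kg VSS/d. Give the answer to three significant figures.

P_X ≈ 1850 kg VSS/d

No decay correction is needed, so Y_obs = Y = 0.600.
Substrate removed = Q·(S₀ − S) = 2360 m³/d × (1310 − 6.78) g/m³ = 3.08×10^6 g/d = 3076 kg/d.
So the net sludge growth is P_X = 0.6000 × 3076 = 1845 kg VSS/d.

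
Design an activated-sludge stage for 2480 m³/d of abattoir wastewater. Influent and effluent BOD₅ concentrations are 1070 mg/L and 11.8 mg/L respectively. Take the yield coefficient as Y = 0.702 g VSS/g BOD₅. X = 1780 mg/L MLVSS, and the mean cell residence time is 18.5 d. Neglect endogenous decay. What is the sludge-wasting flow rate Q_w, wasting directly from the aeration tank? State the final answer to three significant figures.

Q_w ≈ 1030 m³/d

Biomass mass balance (decay neglected): V·X = Y·Q·(S₀ − S)·θ_c, so V = 0.702 × 2480 × (1070 − 11.8) × 18.5 / 1780 = 19147 m³.
Wasting from the aeration tank: Q_w = V / θ_c = 19147 / 18.5 = 1035 m³/d.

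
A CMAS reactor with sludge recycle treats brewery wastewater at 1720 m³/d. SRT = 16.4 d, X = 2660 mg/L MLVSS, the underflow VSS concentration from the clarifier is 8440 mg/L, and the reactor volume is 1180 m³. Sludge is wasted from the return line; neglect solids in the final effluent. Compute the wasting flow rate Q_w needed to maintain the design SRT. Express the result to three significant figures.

Q_w ≈ 22.7 m³/d

Wasting from the return line (neglecting effluent solids): Q_w = V·X / (θ_c·X_r) = 1180 × 2660 / (16.4 × 8440) = 22.68 m³/d.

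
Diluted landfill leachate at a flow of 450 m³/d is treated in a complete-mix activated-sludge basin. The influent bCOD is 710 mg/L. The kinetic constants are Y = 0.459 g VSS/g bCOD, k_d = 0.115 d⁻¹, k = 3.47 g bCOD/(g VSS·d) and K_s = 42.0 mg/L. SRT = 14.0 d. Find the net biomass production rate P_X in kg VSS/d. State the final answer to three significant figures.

P_X ≈ 55.7 kg VSS/d

For a completely mixed reactor with recycle the Lawrence–McCarty relation gives S = K_s·(1 + k_d·θ_c) / [θ_c·(Y·k − k_d) − 1] = 42.0 × (1 + 0.115 × 14.0) / [14.0 × (0.459 × 3.47 − 0.115) − 1] = 109.6 / 19.69 = 5.568 mg/L.
The observed yield is Y_obs = Y/(1 + k_d·θ_c) = 0.459 / (1 + 0.115 × 14.0) = 0.459 / 2.610 = 0.1759 g VSS per g bCOD removed.
Mass of bCOD removed per day: Q(S₀ − S) = 450 × 704.4 g/m³ = 317.0 kg/d.
P_X = Y_obs · Q(S₀ − S) = 0.1759 × 317.0 = 55.75 kg VSS/d.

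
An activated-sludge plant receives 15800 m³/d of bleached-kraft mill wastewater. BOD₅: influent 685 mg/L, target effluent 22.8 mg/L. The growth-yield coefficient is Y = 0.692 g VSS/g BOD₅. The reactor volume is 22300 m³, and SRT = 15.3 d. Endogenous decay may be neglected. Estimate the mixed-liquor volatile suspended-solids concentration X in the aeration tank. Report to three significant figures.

X = Y·Q·ΔS·θ_c / V = 0.692 × 15800 × (685 − 22.8) × 15.3 / 22300 = 4968 mg/L.

X ≈ 4970 mg/L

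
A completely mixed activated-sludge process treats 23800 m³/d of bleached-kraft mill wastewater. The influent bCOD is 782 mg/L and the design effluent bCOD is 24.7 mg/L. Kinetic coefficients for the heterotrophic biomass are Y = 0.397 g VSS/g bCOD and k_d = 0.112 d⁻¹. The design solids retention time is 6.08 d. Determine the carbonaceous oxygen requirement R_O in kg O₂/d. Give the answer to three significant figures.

The observed yield is Y_obs = Y/(1 + k_d·θ_c) = 0.397 / (1 + 0.112 × 6.08) = 0.397 / 1.681 = 0.2362 g VSS per g bCOD removed.
Q·(S₀ − S) = 23800 × (782 − 24.7) × 10⁻³ = 18024 kg/d removed.
P_X = Y_obs·Q·(S₀ − S) = 0.2362 × 18024 = 4257 kg VSS/d.
Carbonaceous O₂ demand = substrate oxidised − cell-mass equivalent = 18024 − 1.42 × 4257 = 11979 kg O₂/d.

R_O ≈ 12000 kg O₂/d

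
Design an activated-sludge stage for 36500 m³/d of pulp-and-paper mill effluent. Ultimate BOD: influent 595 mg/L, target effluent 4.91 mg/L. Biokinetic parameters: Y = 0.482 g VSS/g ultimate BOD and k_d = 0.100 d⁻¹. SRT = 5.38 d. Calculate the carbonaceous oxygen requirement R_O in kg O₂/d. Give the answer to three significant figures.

R_O ≈ 12000 kg O₂/d

The observed yield is Y_obs = Y/(1 + k_d·θ_c) = 0.482 / (1 + 0.100 × 5.38) = 0.482 / 1.538 = 0.3134 g VSS per g ultimate BOD removed.
ΔS = 595 − 4.91 = 590.1 mg/L, so the substrate removal rate is 36500 × 590.1/1000 = 21538 kg ultimate BOD/d.
P_X = Y_obs·Q·(S₀ − S) = 0.3134 × 21538 = 6750 kg VSS/d.
Carbonaceous O₂ demand = substrate oxidised − cell-mass equivalent = 21538 − 1.42 × 6750 = 11953 kg O₂/d.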